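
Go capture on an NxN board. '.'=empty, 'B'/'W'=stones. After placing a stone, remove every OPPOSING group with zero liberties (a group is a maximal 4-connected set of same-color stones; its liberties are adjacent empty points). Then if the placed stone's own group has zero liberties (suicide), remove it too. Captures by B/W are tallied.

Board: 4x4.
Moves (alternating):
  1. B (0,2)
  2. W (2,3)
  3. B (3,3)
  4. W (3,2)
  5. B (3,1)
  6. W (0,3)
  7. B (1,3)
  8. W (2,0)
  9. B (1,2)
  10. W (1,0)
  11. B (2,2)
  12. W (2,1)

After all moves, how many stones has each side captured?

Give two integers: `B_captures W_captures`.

Answer: 1 1

Derivation:
Move 1: B@(0,2) -> caps B=0 W=0
Move 2: W@(2,3) -> caps B=0 W=0
Move 3: B@(3,3) -> caps B=0 W=0
Move 4: W@(3,2) -> caps B=0 W=1
Move 5: B@(3,1) -> caps B=0 W=1
Move 6: W@(0,3) -> caps B=0 W=1
Move 7: B@(1,3) -> caps B=1 W=1
Move 8: W@(2,0) -> caps B=1 W=1
Move 9: B@(1,2) -> caps B=1 W=1
Move 10: W@(1,0) -> caps B=1 W=1
Move 11: B@(2,2) -> caps B=1 W=1
Move 12: W@(2,1) -> caps B=1 W=1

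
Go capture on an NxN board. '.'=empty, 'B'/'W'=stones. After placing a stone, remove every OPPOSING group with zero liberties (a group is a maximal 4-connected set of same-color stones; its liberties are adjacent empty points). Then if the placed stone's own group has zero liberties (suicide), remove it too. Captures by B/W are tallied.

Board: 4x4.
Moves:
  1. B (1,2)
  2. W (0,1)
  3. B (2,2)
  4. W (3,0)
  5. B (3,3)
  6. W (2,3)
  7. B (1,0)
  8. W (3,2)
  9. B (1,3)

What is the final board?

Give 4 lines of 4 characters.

Answer: .W..
B.BB
..BW
W.W.

Derivation:
Move 1: B@(1,2) -> caps B=0 W=0
Move 2: W@(0,1) -> caps B=0 W=0
Move 3: B@(2,2) -> caps B=0 W=0
Move 4: W@(3,0) -> caps B=0 W=0
Move 5: B@(3,3) -> caps B=0 W=0
Move 6: W@(2,3) -> caps B=0 W=0
Move 7: B@(1,0) -> caps B=0 W=0
Move 8: W@(3,2) -> caps B=0 W=1
Move 9: B@(1,3) -> caps B=0 W=1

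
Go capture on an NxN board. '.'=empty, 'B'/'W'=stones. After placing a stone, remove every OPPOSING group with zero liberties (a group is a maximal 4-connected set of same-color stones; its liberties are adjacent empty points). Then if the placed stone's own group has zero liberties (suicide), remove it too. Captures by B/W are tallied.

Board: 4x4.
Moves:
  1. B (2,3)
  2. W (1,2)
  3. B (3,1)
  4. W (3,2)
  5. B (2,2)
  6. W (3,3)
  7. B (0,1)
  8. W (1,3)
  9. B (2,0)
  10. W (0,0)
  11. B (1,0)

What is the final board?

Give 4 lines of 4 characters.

Move 1: B@(2,3) -> caps B=0 W=0
Move 2: W@(1,2) -> caps B=0 W=0
Move 3: B@(3,1) -> caps B=0 W=0
Move 4: W@(3,2) -> caps B=0 W=0
Move 5: B@(2,2) -> caps B=0 W=0
Move 6: W@(3,3) -> caps B=0 W=0
Move 7: B@(0,1) -> caps B=0 W=0
Move 8: W@(1,3) -> caps B=0 W=0
Move 9: B@(2,0) -> caps B=0 W=0
Move 10: W@(0,0) -> caps B=0 W=0
Move 11: B@(1,0) -> caps B=1 W=0

Answer: .B..
B.WW
B.BB
.B..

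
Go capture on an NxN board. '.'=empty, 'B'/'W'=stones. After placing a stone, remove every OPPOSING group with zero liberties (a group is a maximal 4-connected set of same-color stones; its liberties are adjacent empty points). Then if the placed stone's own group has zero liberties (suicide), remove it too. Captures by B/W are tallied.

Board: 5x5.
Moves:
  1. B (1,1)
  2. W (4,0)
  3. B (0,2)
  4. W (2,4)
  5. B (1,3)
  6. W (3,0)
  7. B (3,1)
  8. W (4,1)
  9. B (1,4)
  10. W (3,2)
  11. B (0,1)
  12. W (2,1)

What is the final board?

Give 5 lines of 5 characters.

Move 1: B@(1,1) -> caps B=0 W=0
Move 2: W@(4,0) -> caps B=0 W=0
Move 3: B@(0,2) -> caps B=0 W=0
Move 4: W@(2,4) -> caps B=0 W=0
Move 5: B@(1,3) -> caps B=0 W=0
Move 6: W@(3,0) -> caps B=0 W=0
Move 7: B@(3,1) -> caps B=0 W=0
Move 8: W@(4,1) -> caps B=0 W=0
Move 9: B@(1,4) -> caps B=0 W=0
Move 10: W@(3,2) -> caps B=0 W=0
Move 11: B@(0,1) -> caps B=0 W=0
Move 12: W@(2,1) -> caps B=0 W=1

Answer: .BB..
.B.BB
.W..W
W.W..
WW...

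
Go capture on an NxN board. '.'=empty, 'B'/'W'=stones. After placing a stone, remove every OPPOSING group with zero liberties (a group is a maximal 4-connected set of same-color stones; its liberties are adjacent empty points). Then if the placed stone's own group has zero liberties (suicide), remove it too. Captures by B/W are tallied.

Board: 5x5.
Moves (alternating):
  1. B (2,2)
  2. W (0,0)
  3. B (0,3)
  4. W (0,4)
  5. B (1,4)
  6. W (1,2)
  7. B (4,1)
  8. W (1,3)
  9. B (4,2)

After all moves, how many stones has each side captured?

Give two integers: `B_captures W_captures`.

Move 1: B@(2,2) -> caps B=0 W=0
Move 2: W@(0,0) -> caps B=0 W=0
Move 3: B@(0,3) -> caps B=0 W=0
Move 4: W@(0,4) -> caps B=0 W=0
Move 5: B@(1,4) -> caps B=1 W=0
Move 6: W@(1,2) -> caps B=1 W=0
Move 7: B@(4,1) -> caps B=1 W=0
Move 8: W@(1,3) -> caps B=1 W=0
Move 9: B@(4,2) -> caps B=1 W=0

Answer: 1 0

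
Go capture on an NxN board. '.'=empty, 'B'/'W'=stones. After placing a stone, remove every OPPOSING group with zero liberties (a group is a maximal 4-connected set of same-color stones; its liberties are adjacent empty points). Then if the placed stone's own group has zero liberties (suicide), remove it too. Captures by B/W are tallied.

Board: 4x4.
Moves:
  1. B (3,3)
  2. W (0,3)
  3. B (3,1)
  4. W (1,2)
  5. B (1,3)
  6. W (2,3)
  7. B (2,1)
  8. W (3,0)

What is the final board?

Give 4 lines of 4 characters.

Move 1: B@(3,3) -> caps B=0 W=0
Move 2: W@(0,3) -> caps B=0 W=0
Move 3: B@(3,1) -> caps B=0 W=0
Move 4: W@(1,2) -> caps B=0 W=0
Move 5: B@(1,3) -> caps B=0 W=0
Move 6: W@(2,3) -> caps B=0 W=1
Move 7: B@(2,1) -> caps B=0 W=1
Move 8: W@(3,0) -> caps B=0 W=1

Answer: ...W
..W.
.B.W
WB.B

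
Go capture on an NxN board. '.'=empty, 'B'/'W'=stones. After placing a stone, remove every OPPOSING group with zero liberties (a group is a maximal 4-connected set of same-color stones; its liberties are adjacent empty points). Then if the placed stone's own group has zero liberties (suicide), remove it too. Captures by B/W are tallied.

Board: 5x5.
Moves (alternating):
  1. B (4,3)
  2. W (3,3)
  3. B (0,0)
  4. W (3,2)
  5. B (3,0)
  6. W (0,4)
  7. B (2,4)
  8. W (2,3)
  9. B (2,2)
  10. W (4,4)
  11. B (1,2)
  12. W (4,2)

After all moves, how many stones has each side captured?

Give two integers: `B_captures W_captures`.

Answer: 0 1

Derivation:
Move 1: B@(4,3) -> caps B=0 W=0
Move 2: W@(3,3) -> caps B=0 W=0
Move 3: B@(0,0) -> caps B=0 W=0
Move 4: W@(3,2) -> caps B=0 W=0
Move 5: B@(3,0) -> caps B=0 W=0
Move 6: W@(0,4) -> caps B=0 W=0
Move 7: B@(2,4) -> caps B=0 W=0
Move 8: W@(2,3) -> caps B=0 W=0
Move 9: B@(2,2) -> caps B=0 W=0
Move 10: W@(4,4) -> caps B=0 W=0
Move 11: B@(1,2) -> caps B=0 W=0
Move 12: W@(4,2) -> caps B=0 W=1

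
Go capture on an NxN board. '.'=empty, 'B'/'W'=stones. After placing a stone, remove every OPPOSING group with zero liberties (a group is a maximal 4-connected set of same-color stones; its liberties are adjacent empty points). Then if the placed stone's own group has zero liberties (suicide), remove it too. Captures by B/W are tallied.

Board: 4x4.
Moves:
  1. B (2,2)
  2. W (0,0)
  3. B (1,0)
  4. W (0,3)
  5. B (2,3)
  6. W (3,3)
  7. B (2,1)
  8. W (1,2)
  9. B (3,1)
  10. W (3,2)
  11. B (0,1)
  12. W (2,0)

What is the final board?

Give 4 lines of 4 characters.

Move 1: B@(2,2) -> caps B=0 W=0
Move 2: W@(0,0) -> caps B=0 W=0
Move 3: B@(1,0) -> caps B=0 W=0
Move 4: W@(0,3) -> caps B=0 W=0
Move 5: B@(2,3) -> caps B=0 W=0
Move 6: W@(3,3) -> caps B=0 W=0
Move 7: B@(2,1) -> caps B=0 W=0
Move 8: W@(1,2) -> caps B=0 W=0
Move 9: B@(3,1) -> caps B=0 W=0
Move 10: W@(3,2) -> caps B=0 W=0
Move 11: B@(0,1) -> caps B=1 W=0
Move 12: W@(2,0) -> caps B=1 W=0

Answer: .B.W
B.W.
WBBB
.B..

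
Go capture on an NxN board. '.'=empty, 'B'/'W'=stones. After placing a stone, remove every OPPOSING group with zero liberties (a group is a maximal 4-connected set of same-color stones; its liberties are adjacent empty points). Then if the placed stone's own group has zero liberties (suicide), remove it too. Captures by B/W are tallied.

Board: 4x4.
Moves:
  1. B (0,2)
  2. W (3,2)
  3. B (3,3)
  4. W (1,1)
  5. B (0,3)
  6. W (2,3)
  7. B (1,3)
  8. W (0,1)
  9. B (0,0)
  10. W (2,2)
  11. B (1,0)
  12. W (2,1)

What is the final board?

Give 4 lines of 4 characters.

Move 1: B@(0,2) -> caps B=0 W=0
Move 2: W@(3,2) -> caps B=0 W=0
Move 3: B@(3,3) -> caps B=0 W=0
Move 4: W@(1,1) -> caps B=0 W=0
Move 5: B@(0,3) -> caps B=0 W=0
Move 6: W@(2,3) -> caps B=0 W=1
Move 7: B@(1,3) -> caps B=0 W=1
Move 8: W@(0,1) -> caps B=0 W=1
Move 9: B@(0,0) -> caps B=0 W=1
Move 10: W@(2,2) -> caps B=0 W=1
Move 11: B@(1,0) -> caps B=0 W=1
Move 12: W@(2,1) -> caps B=0 W=1

Answer: BWBB
BW.B
.WWW
..W.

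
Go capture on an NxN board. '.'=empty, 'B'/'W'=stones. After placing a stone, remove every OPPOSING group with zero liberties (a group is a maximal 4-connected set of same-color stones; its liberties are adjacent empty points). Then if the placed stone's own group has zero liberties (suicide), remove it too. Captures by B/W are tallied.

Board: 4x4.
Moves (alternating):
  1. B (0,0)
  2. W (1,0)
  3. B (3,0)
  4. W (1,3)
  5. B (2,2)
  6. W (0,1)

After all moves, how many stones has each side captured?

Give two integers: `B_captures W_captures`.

Answer: 0 1

Derivation:
Move 1: B@(0,0) -> caps B=0 W=0
Move 2: W@(1,0) -> caps B=0 W=0
Move 3: B@(3,0) -> caps B=0 W=0
Move 4: W@(1,3) -> caps B=0 W=0
Move 5: B@(2,2) -> caps B=0 W=0
Move 6: W@(0,1) -> caps B=0 W=1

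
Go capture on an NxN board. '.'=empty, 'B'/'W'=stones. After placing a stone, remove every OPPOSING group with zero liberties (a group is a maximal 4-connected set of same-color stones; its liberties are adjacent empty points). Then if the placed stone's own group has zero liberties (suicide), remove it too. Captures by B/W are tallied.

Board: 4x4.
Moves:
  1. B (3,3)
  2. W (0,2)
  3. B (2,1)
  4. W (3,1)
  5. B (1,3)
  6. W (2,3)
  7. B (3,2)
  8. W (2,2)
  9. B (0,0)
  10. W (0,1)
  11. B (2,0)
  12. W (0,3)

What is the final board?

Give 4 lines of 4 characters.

Answer: BWWW
...B
BBWW
.W..

Derivation:
Move 1: B@(3,3) -> caps B=0 W=0
Move 2: W@(0,2) -> caps B=0 W=0
Move 3: B@(2,1) -> caps B=0 W=0
Move 4: W@(3,1) -> caps B=0 W=0
Move 5: B@(1,3) -> caps B=0 W=0
Move 6: W@(2,3) -> caps B=0 W=0
Move 7: B@(3,2) -> caps B=0 W=0
Move 8: W@(2,2) -> caps B=0 W=2
Move 9: B@(0,0) -> caps B=0 W=2
Move 10: W@(0,1) -> caps B=0 W=2
Move 11: B@(2,0) -> caps B=0 W=2
Move 12: W@(0,3) -> caps B=0 W=2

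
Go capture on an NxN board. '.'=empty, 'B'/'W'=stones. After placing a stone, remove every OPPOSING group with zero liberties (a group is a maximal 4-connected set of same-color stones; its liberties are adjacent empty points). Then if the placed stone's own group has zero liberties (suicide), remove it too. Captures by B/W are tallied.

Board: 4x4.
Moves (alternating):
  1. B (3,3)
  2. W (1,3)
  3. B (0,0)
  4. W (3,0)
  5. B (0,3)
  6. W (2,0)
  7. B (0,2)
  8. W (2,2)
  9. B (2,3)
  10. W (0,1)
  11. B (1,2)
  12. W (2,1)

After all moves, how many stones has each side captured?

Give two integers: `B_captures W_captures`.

Answer: 1 0

Derivation:
Move 1: B@(3,3) -> caps B=0 W=0
Move 2: W@(1,3) -> caps B=0 W=0
Move 3: B@(0,0) -> caps B=0 W=0
Move 4: W@(3,0) -> caps B=0 W=0
Move 5: B@(0,3) -> caps B=0 W=0
Move 6: W@(2,0) -> caps B=0 W=0
Move 7: B@(0,2) -> caps B=0 W=0
Move 8: W@(2,2) -> caps B=0 W=0
Move 9: B@(2,3) -> caps B=0 W=0
Move 10: W@(0,1) -> caps B=0 W=0
Move 11: B@(1,2) -> caps B=1 W=0
Move 12: W@(2,1) -> caps B=1 W=0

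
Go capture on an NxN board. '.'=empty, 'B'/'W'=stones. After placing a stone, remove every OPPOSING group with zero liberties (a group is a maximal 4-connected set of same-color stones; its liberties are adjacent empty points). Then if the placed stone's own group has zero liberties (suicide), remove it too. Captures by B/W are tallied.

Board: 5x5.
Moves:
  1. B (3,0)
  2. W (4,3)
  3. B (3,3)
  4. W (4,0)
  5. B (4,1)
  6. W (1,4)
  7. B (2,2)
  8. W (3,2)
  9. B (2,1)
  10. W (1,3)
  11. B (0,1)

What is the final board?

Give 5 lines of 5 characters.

Move 1: B@(3,0) -> caps B=0 W=0
Move 2: W@(4,3) -> caps B=0 W=0
Move 3: B@(3,3) -> caps B=0 W=0
Move 4: W@(4,0) -> caps B=0 W=0
Move 5: B@(4,1) -> caps B=1 W=0
Move 6: W@(1,4) -> caps B=1 W=0
Move 7: B@(2,2) -> caps B=1 W=0
Move 8: W@(3,2) -> caps B=1 W=0
Move 9: B@(2,1) -> caps B=1 W=0
Move 10: W@(1,3) -> caps B=1 W=0
Move 11: B@(0,1) -> caps B=1 W=0

Answer: .B...
...WW
.BB..
B.WB.
.B.W.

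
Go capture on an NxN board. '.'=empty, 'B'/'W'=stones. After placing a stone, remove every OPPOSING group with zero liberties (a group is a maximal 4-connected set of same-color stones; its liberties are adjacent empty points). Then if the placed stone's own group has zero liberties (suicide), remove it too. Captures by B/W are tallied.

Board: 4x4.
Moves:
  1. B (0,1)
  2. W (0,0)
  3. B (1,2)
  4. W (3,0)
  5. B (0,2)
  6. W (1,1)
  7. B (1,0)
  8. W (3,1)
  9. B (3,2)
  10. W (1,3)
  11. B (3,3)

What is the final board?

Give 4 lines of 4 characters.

Move 1: B@(0,1) -> caps B=0 W=0
Move 2: W@(0,0) -> caps B=0 W=0
Move 3: B@(1,2) -> caps B=0 W=0
Move 4: W@(3,0) -> caps B=0 W=0
Move 5: B@(0,2) -> caps B=0 W=0
Move 6: W@(1,1) -> caps B=0 W=0
Move 7: B@(1,0) -> caps B=1 W=0
Move 8: W@(3,1) -> caps B=1 W=0
Move 9: B@(3,2) -> caps B=1 W=0
Move 10: W@(1,3) -> caps B=1 W=0
Move 11: B@(3,3) -> caps B=1 W=0

Answer: .BB.
BWBW
....
WWBB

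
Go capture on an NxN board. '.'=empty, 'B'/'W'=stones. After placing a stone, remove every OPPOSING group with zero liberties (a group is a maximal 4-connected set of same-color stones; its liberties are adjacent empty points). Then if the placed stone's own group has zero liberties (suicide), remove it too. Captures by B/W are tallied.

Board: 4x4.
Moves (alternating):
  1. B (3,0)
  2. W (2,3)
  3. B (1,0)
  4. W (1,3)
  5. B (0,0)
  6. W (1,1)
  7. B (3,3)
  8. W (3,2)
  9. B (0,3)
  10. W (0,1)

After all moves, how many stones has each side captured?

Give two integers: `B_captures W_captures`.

Answer: 0 1

Derivation:
Move 1: B@(3,0) -> caps B=0 W=0
Move 2: W@(2,3) -> caps B=0 W=0
Move 3: B@(1,0) -> caps B=0 W=0
Move 4: W@(1,3) -> caps B=0 W=0
Move 5: B@(0,0) -> caps B=0 W=0
Move 6: W@(1,1) -> caps B=0 W=0
Move 7: B@(3,3) -> caps B=0 W=0
Move 8: W@(3,2) -> caps B=0 W=1
Move 9: B@(0,3) -> caps B=0 W=1
Move 10: W@(0,1) -> caps B=0 W=1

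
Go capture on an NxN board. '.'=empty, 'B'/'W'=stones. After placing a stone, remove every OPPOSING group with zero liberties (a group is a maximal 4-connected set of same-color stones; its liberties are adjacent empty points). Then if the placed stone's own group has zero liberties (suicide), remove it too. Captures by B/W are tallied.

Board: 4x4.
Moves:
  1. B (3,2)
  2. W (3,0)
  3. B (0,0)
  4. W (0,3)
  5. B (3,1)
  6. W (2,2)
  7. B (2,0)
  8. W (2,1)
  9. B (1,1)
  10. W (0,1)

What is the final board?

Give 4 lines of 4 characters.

Move 1: B@(3,2) -> caps B=0 W=0
Move 2: W@(3,0) -> caps B=0 W=0
Move 3: B@(0,0) -> caps B=0 W=0
Move 4: W@(0,3) -> caps B=0 W=0
Move 5: B@(3,1) -> caps B=0 W=0
Move 6: W@(2,2) -> caps B=0 W=0
Move 7: B@(2,0) -> caps B=1 W=0
Move 8: W@(2,1) -> caps B=1 W=0
Move 9: B@(1,1) -> caps B=1 W=0
Move 10: W@(0,1) -> caps B=1 W=0

Answer: BW.W
.B..
BWW.
.BB.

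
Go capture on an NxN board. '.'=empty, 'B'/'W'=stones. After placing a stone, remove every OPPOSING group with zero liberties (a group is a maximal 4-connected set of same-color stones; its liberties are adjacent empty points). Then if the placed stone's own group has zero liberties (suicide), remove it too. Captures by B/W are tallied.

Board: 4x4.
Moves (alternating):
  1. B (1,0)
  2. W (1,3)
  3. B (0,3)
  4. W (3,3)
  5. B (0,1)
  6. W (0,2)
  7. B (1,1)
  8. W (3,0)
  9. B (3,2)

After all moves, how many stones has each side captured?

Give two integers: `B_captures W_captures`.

Move 1: B@(1,0) -> caps B=0 W=0
Move 2: W@(1,3) -> caps B=0 W=0
Move 3: B@(0,3) -> caps B=0 W=0
Move 4: W@(3,3) -> caps B=0 W=0
Move 5: B@(0,1) -> caps B=0 W=0
Move 6: W@(0,2) -> caps B=0 W=1
Move 7: B@(1,1) -> caps B=0 W=1
Move 8: W@(3,0) -> caps B=0 W=1
Move 9: B@(3,2) -> caps B=0 W=1

Answer: 0 1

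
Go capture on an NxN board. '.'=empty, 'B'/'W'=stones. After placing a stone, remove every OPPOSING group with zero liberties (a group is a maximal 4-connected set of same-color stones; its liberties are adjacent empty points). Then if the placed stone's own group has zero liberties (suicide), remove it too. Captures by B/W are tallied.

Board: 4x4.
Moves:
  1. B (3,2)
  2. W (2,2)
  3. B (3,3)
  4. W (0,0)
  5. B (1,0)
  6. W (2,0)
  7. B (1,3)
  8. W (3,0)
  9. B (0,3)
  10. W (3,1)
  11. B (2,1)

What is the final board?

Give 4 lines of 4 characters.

Answer: W..B
B..B
.BW.
..BB

Derivation:
Move 1: B@(3,2) -> caps B=0 W=0
Move 2: W@(2,2) -> caps B=0 W=0
Move 3: B@(3,3) -> caps B=0 W=0
Move 4: W@(0,0) -> caps B=0 W=0
Move 5: B@(1,0) -> caps B=0 W=0
Move 6: W@(2,0) -> caps B=0 W=0
Move 7: B@(1,3) -> caps B=0 W=0
Move 8: W@(3,0) -> caps B=0 W=0
Move 9: B@(0,3) -> caps B=0 W=0
Move 10: W@(3,1) -> caps B=0 W=0
Move 11: B@(2,1) -> caps B=3 W=0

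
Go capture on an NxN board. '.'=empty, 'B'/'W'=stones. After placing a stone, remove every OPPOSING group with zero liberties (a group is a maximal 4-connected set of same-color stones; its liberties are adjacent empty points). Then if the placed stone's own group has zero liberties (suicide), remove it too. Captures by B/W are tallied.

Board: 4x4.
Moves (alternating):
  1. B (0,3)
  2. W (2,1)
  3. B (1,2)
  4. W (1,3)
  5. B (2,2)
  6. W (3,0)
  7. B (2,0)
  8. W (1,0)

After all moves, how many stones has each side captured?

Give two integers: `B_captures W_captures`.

Move 1: B@(0,3) -> caps B=0 W=0
Move 2: W@(2,1) -> caps B=0 W=0
Move 3: B@(1,2) -> caps B=0 W=0
Move 4: W@(1,3) -> caps B=0 W=0
Move 5: B@(2,2) -> caps B=0 W=0
Move 6: W@(3,0) -> caps B=0 W=0
Move 7: B@(2,0) -> caps B=0 W=0
Move 8: W@(1,0) -> caps B=0 W=1

Answer: 0 1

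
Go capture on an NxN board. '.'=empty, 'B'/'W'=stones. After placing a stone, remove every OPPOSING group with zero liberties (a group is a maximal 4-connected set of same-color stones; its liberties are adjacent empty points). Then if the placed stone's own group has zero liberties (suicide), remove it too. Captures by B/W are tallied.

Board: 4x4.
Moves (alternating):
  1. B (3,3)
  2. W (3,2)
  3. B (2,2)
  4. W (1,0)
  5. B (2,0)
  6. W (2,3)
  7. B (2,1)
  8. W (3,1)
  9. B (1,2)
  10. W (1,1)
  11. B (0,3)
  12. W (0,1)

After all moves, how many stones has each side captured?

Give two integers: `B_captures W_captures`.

Move 1: B@(3,3) -> caps B=0 W=0
Move 2: W@(3,2) -> caps B=0 W=0
Move 3: B@(2,2) -> caps B=0 W=0
Move 4: W@(1,0) -> caps B=0 W=0
Move 5: B@(2,0) -> caps B=0 W=0
Move 6: W@(2,3) -> caps B=0 W=1
Move 7: B@(2,1) -> caps B=0 W=1
Move 8: W@(3,1) -> caps B=0 W=1
Move 9: B@(1,2) -> caps B=0 W=1
Move 10: W@(1,1) -> caps B=0 W=1
Move 11: B@(0,3) -> caps B=0 W=1
Move 12: W@(0,1) -> caps B=0 W=1

Answer: 0 1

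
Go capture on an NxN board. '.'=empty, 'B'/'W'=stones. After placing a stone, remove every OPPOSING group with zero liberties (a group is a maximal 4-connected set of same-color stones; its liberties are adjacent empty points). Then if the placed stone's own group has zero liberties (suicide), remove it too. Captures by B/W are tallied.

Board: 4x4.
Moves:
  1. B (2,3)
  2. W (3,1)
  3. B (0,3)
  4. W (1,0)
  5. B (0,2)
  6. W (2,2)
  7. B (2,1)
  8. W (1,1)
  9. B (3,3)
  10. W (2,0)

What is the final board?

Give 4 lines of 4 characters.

Answer: ..BB
WW..
W.WB
.W.B

Derivation:
Move 1: B@(2,3) -> caps B=0 W=0
Move 2: W@(3,1) -> caps B=0 W=0
Move 3: B@(0,3) -> caps B=0 W=0
Move 4: W@(1,0) -> caps B=0 W=0
Move 5: B@(0,2) -> caps B=0 W=0
Move 6: W@(2,2) -> caps B=0 W=0
Move 7: B@(2,1) -> caps B=0 W=0
Move 8: W@(1,1) -> caps B=0 W=0
Move 9: B@(3,3) -> caps B=0 W=0
Move 10: W@(2,0) -> caps B=0 W=1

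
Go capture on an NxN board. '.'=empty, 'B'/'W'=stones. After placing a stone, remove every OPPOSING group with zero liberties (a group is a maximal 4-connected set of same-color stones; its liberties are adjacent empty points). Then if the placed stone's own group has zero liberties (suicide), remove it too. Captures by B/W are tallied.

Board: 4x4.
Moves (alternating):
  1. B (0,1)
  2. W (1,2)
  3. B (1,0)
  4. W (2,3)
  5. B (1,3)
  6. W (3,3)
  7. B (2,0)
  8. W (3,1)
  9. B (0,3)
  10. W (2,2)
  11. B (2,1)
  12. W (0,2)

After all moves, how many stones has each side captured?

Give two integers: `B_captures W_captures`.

Move 1: B@(0,1) -> caps B=0 W=0
Move 2: W@(1,2) -> caps B=0 W=0
Move 3: B@(1,0) -> caps B=0 W=0
Move 4: W@(2,3) -> caps B=0 W=0
Move 5: B@(1,3) -> caps B=0 W=0
Move 6: W@(3,3) -> caps B=0 W=0
Move 7: B@(2,0) -> caps B=0 W=0
Move 8: W@(3,1) -> caps B=0 W=0
Move 9: B@(0,3) -> caps B=0 W=0
Move 10: W@(2,2) -> caps B=0 W=0
Move 11: B@(2,1) -> caps B=0 W=0
Move 12: W@(0,2) -> caps B=0 W=2

Answer: 0 2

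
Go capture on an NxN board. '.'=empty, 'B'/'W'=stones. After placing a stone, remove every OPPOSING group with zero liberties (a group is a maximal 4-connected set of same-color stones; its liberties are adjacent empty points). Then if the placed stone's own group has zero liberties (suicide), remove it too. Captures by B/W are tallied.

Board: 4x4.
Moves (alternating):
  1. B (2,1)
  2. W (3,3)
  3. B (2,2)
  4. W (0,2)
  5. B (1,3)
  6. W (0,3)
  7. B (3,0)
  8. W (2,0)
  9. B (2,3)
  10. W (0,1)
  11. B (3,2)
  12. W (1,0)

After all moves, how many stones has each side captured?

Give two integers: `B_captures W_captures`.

Move 1: B@(2,1) -> caps B=0 W=0
Move 2: W@(3,3) -> caps B=0 W=0
Move 3: B@(2,2) -> caps B=0 W=0
Move 4: W@(0,2) -> caps B=0 W=0
Move 5: B@(1,3) -> caps B=0 W=0
Move 6: W@(0,3) -> caps B=0 W=0
Move 7: B@(3,0) -> caps B=0 W=0
Move 8: W@(2,0) -> caps B=0 W=0
Move 9: B@(2,3) -> caps B=0 W=0
Move 10: W@(0,1) -> caps B=0 W=0
Move 11: B@(3,2) -> caps B=1 W=0
Move 12: W@(1,0) -> caps B=1 W=0

Answer: 1 0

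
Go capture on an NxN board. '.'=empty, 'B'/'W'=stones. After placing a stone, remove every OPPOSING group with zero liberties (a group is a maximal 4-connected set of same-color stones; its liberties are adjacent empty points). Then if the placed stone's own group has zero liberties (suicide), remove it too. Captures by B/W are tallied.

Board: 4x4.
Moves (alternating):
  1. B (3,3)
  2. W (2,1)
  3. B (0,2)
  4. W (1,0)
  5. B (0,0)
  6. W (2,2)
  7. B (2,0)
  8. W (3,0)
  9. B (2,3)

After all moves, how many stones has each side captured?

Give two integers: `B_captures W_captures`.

Answer: 0 1

Derivation:
Move 1: B@(3,3) -> caps B=0 W=0
Move 2: W@(2,1) -> caps B=0 W=0
Move 3: B@(0,2) -> caps B=0 W=0
Move 4: W@(1,0) -> caps B=0 W=0
Move 5: B@(0,0) -> caps B=0 W=0
Move 6: W@(2,2) -> caps B=0 W=0
Move 7: B@(2,0) -> caps B=0 W=0
Move 8: W@(3,0) -> caps B=0 W=1
Move 9: B@(2,3) -> caps B=0 W=1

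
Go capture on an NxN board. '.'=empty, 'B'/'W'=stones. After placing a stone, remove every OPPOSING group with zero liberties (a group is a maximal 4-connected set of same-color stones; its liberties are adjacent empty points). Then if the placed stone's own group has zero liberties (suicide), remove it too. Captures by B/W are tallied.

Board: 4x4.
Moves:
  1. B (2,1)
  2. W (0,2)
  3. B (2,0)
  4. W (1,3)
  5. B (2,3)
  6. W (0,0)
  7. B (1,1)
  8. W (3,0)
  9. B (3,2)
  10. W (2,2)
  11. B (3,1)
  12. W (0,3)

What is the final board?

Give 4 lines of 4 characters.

Answer: W.WW
.B.W
BBWB
.BB.

Derivation:
Move 1: B@(2,1) -> caps B=0 W=0
Move 2: W@(0,2) -> caps B=0 W=0
Move 3: B@(2,0) -> caps B=0 W=0
Move 4: W@(1,3) -> caps B=0 W=0
Move 5: B@(2,3) -> caps B=0 W=0
Move 6: W@(0,0) -> caps B=0 W=0
Move 7: B@(1,1) -> caps B=0 W=0
Move 8: W@(3,0) -> caps B=0 W=0
Move 9: B@(3,2) -> caps B=0 W=0
Move 10: W@(2,2) -> caps B=0 W=0
Move 11: B@(3,1) -> caps B=1 W=0
Move 12: W@(0,3) -> caps B=1 W=0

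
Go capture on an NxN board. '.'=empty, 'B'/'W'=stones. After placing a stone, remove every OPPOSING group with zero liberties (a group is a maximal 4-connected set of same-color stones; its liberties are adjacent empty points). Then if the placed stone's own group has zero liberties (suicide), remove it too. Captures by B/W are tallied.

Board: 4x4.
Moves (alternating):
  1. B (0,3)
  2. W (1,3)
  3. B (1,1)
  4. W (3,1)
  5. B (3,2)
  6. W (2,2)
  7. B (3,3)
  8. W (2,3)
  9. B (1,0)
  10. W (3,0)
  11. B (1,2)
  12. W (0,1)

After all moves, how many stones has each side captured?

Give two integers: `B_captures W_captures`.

Move 1: B@(0,3) -> caps B=0 W=0
Move 2: W@(1,3) -> caps B=0 W=0
Move 3: B@(1,1) -> caps B=0 W=0
Move 4: W@(3,1) -> caps B=0 W=0
Move 5: B@(3,2) -> caps B=0 W=0
Move 6: W@(2,2) -> caps B=0 W=0
Move 7: B@(3,3) -> caps B=0 W=0
Move 8: W@(2,3) -> caps B=0 W=2
Move 9: B@(1,0) -> caps B=0 W=2
Move 10: W@(3,0) -> caps B=0 W=2
Move 11: B@(1,2) -> caps B=0 W=2
Move 12: W@(0,1) -> caps B=0 W=2

Answer: 0 2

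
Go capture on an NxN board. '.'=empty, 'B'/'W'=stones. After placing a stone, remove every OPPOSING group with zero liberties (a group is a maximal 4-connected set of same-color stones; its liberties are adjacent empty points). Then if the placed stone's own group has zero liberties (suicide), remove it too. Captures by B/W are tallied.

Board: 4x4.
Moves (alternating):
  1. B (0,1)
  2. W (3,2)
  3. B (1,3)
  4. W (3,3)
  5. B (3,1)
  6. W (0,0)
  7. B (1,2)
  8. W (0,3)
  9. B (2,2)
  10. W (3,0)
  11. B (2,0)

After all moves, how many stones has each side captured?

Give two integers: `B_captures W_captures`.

Answer: 1 0

Derivation:
Move 1: B@(0,1) -> caps B=0 W=0
Move 2: W@(3,2) -> caps B=0 W=0
Move 3: B@(1,3) -> caps B=0 W=0
Move 4: W@(3,3) -> caps B=0 W=0
Move 5: B@(3,1) -> caps B=0 W=0
Move 6: W@(0,0) -> caps B=0 W=0
Move 7: B@(1,2) -> caps B=0 W=0
Move 8: W@(0,3) -> caps B=0 W=0
Move 9: B@(2,2) -> caps B=0 W=0
Move 10: W@(3,0) -> caps B=0 W=0
Move 11: B@(2,0) -> caps B=1 W=0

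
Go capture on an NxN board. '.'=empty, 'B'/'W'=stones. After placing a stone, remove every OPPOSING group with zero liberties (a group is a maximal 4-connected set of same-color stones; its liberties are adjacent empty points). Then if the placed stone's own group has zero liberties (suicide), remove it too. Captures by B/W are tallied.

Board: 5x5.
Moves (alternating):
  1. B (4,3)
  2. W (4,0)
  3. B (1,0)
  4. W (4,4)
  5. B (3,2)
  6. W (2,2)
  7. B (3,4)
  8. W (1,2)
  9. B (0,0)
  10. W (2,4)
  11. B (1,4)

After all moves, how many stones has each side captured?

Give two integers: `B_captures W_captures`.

Move 1: B@(4,3) -> caps B=0 W=0
Move 2: W@(4,0) -> caps B=0 W=0
Move 3: B@(1,0) -> caps B=0 W=0
Move 4: W@(4,4) -> caps B=0 W=0
Move 5: B@(3,2) -> caps B=0 W=0
Move 6: W@(2,2) -> caps B=0 W=0
Move 7: B@(3,4) -> caps B=1 W=0
Move 8: W@(1,2) -> caps B=1 W=0
Move 9: B@(0,0) -> caps B=1 W=0
Move 10: W@(2,4) -> caps B=1 W=0
Move 11: B@(1,4) -> caps B=1 W=0

Answer: 1 0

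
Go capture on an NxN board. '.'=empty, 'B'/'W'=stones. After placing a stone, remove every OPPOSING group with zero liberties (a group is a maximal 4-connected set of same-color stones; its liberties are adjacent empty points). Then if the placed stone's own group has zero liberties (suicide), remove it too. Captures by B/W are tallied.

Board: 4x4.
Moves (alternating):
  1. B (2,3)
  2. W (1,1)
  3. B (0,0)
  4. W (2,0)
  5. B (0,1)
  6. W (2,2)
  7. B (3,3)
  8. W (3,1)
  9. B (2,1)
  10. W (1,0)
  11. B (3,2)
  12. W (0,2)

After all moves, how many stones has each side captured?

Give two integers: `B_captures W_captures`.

Move 1: B@(2,3) -> caps B=0 W=0
Move 2: W@(1,1) -> caps B=0 W=0
Move 3: B@(0,0) -> caps B=0 W=0
Move 4: W@(2,0) -> caps B=0 W=0
Move 5: B@(0,1) -> caps B=0 W=0
Move 6: W@(2,2) -> caps B=0 W=0
Move 7: B@(3,3) -> caps B=0 W=0
Move 8: W@(3,1) -> caps B=0 W=0
Move 9: B@(2,1) -> caps B=0 W=0
Move 10: W@(1,0) -> caps B=0 W=0
Move 11: B@(3,2) -> caps B=0 W=0
Move 12: W@(0,2) -> caps B=0 W=2

Answer: 0 2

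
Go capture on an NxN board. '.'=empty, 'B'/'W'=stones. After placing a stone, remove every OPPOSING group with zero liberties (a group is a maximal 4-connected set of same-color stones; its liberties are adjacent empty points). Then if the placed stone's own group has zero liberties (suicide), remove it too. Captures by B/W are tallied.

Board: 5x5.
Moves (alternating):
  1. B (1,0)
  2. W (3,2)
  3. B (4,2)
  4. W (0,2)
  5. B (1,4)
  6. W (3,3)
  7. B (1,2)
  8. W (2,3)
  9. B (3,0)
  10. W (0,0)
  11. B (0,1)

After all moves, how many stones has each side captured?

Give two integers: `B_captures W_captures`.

Answer: 1 0

Derivation:
Move 1: B@(1,0) -> caps B=0 W=0
Move 2: W@(3,2) -> caps B=0 W=0
Move 3: B@(4,2) -> caps B=0 W=0
Move 4: W@(0,2) -> caps B=0 W=0
Move 5: B@(1,4) -> caps B=0 W=0
Move 6: W@(3,3) -> caps B=0 W=0
Move 7: B@(1,2) -> caps B=0 W=0
Move 8: W@(2,3) -> caps B=0 W=0
Move 9: B@(3,0) -> caps B=0 W=0
Move 10: W@(0,0) -> caps B=0 W=0
Move 11: B@(0,1) -> caps B=1 W=0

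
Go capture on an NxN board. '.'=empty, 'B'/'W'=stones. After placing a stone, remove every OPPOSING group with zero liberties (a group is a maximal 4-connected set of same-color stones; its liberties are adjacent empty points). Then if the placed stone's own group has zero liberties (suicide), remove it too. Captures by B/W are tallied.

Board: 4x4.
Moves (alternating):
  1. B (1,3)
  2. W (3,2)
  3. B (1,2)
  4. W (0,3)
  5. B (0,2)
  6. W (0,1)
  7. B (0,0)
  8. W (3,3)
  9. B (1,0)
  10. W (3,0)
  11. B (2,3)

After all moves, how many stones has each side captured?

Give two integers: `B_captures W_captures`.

Move 1: B@(1,3) -> caps B=0 W=0
Move 2: W@(3,2) -> caps B=0 W=0
Move 3: B@(1,2) -> caps B=0 W=0
Move 4: W@(0,3) -> caps B=0 W=0
Move 5: B@(0,2) -> caps B=1 W=0
Move 6: W@(0,1) -> caps B=1 W=0
Move 7: B@(0,0) -> caps B=1 W=0
Move 8: W@(3,3) -> caps B=1 W=0
Move 9: B@(1,0) -> caps B=1 W=0
Move 10: W@(3,0) -> caps B=1 W=0
Move 11: B@(2,3) -> caps B=1 W=0

Answer: 1 0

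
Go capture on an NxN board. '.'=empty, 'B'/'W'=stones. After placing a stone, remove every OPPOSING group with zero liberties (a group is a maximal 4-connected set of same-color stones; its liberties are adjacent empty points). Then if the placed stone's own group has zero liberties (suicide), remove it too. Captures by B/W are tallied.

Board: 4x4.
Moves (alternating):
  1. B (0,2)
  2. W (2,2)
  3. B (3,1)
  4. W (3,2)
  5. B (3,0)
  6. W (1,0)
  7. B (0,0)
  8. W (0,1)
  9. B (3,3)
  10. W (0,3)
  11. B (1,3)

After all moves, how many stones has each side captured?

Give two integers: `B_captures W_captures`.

Move 1: B@(0,2) -> caps B=0 W=0
Move 2: W@(2,2) -> caps B=0 W=0
Move 3: B@(3,1) -> caps B=0 W=0
Move 4: W@(3,2) -> caps B=0 W=0
Move 5: B@(3,0) -> caps B=0 W=0
Move 6: W@(1,0) -> caps B=0 W=0
Move 7: B@(0,0) -> caps B=0 W=0
Move 8: W@(0,1) -> caps B=0 W=1
Move 9: B@(3,3) -> caps B=0 W=1
Move 10: W@(0,3) -> caps B=0 W=1
Move 11: B@(1,3) -> caps B=1 W=1

Answer: 1 1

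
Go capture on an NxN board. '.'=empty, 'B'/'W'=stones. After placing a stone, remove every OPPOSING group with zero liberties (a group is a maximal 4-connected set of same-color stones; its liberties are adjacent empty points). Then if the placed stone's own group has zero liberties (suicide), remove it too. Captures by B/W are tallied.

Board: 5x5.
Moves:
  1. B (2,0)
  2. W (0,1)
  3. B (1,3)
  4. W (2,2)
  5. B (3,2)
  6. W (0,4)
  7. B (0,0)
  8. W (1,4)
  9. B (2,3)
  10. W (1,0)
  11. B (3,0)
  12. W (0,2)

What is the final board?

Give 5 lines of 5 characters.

Move 1: B@(2,0) -> caps B=0 W=0
Move 2: W@(0,1) -> caps B=0 W=0
Move 3: B@(1,3) -> caps B=0 W=0
Move 4: W@(2,2) -> caps B=0 W=0
Move 5: B@(3,2) -> caps B=0 W=0
Move 6: W@(0,4) -> caps B=0 W=0
Move 7: B@(0,0) -> caps B=0 W=0
Move 8: W@(1,4) -> caps B=0 W=0
Move 9: B@(2,3) -> caps B=0 W=0
Move 10: W@(1,0) -> caps B=0 W=1
Move 11: B@(3,0) -> caps B=0 W=1
Move 12: W@(0,2) -> caps B=0 W=1

Answer: .WW.W
W..BW
B.WB.
B.B..
.....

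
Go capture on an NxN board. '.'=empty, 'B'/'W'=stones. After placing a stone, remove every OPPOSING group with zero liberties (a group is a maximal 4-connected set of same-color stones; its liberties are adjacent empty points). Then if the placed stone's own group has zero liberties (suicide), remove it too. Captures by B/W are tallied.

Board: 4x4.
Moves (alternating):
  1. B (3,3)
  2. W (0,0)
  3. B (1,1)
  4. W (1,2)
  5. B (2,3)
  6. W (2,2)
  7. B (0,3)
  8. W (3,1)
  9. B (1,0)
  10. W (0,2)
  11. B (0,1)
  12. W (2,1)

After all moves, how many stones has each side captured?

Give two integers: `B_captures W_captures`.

Move 1: B@(3,3) -> caps B=0 W=0
Move 2: W@(0,0) -> caps B=0 W=0
Move 3: B@(1,1) -> caps B=0 W=0
Move 4: W@(1,2) -> caps B=0 W=0
Move 5: B@(2,3) -> caps B=0 W=0
Move 6: W@(2,2) -> caps B=0 W=0
Move 7: B@(0,3) -> caps B=0 W=0
Move 8: W@(3,1) -> caps B=0 W=0
Move 9: B@(1,0) -> caps B=0 W=0
Move 10: W@(0,2) -> caps B=0 W=0
Move 11: B@(0,1) -> caps B=1 W=0
Move 12: W@(2,1) -> caps B=1 W=0

Answer: 1 0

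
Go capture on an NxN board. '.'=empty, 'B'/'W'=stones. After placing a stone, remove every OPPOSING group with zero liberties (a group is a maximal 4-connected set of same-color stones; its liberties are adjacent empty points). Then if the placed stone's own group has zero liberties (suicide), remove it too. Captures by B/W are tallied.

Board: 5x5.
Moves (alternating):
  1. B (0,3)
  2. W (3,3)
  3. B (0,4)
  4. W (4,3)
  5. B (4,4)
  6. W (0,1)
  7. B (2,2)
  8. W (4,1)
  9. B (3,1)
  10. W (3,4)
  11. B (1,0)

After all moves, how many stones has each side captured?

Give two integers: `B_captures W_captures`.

Move 1: B@(0,3) -> caps B=0 W=0
Move 2: W@(3,3) -> caps B=0 W=0
Move 3: B@(0,4) -> caps B=0 W=0
Move 4: W@(4,3) -> caps B=0 W=0
Move 5: B@(4,4) -> caps B=0 W=0
Move 6: W@(0,1) -> caps B=0 W=0
Move 7: B@(2,2) -> caps B=0 W=0
Move 8: W@(4,1) -> caps B=0 W=0
Move 9: B@(3,1) -> caps B=0 W=0
Move 10: W@(3,4) -> caps B=0 W=1
Move 11: B@(1,0) -> caps B=0 W=1

Answer: 0 1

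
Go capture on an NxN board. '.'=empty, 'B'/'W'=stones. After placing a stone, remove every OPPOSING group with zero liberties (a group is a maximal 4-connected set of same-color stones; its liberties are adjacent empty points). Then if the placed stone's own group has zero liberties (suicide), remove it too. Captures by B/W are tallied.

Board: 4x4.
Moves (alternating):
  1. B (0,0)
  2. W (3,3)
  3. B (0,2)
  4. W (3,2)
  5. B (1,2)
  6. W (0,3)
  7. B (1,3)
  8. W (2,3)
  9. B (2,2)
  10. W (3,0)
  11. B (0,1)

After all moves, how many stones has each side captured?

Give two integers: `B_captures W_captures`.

Answer: 1 0

Derivation:
Move 1: B@(0,0) -> caps B=0 W=0
Move 2: W@(3,3) -> caps B=0 W=0
Move 3: B@(0,2) -> caps B=0 W=0
Move 4: W@(3,2) -> caps B=0 W=0
Move 5: B@(1,2) -> caps B=0 W=0
Move 6: W@(0,3) -> caps B=0 W=0
Move 7: B@(1,3) -> caps B=1 W=0
Move 8: W@(2,3) -> caps B=1 W=0
Move 9: B@(2,2) -> caps B=1 W=0
Move 10: W@(3,0) -> caps B=1 W=0
Move 11: B@(0,1) -> caps B=1 W=0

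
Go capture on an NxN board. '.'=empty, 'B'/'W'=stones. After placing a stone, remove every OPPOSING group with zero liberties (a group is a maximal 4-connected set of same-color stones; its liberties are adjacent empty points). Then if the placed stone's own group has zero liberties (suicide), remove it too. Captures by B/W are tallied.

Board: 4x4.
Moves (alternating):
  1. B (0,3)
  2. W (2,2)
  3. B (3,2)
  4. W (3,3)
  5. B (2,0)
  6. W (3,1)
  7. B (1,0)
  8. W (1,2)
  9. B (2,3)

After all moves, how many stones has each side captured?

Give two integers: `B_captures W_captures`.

Move 1: B@(0,3) -> caps B=0 W=0
Move 2: W@(2,2) -> caps B=0 W=0
Move 3: B@(3,2) -> caps B=0 W=0
Move 4: W@(3,3) -> caps B=0 W=0
Move 5: B@(2,0) -> caps B=0 W=0
Move 6: W@(3,1) -> caps B=0 W=1
Move 7: B@(1,0) -> caps B=0 W=1
Move 8: W@(1,2) -> caps B=0 W=1
Move 9: B@(2,3) -> caps B=0 W=1

Answer: 0 1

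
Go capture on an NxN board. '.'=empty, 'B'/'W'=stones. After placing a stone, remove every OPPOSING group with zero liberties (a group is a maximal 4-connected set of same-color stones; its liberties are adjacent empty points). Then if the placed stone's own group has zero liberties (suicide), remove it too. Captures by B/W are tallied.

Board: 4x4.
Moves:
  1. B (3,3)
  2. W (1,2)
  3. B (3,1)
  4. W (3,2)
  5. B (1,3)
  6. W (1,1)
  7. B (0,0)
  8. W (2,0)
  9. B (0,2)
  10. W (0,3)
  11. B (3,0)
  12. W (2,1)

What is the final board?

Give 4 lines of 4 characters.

Answer: B.B.
.WWB
WW..
..WB

Derivation:
Move 1: B@(3,3) -> caps B=0 W=0
Move 2: W@(1,2) -> caps B=0 W=0
Move 3: B@(3,1) -> caps B=0 W=0
Move 4: W@(3,2) -> caps B=0 W=0
Move 5: B@(1,3) -> caps B=0 W=0
Move 6: W@(1,1) -> caps B=0 W=0
Move 7: B@(0,0) -> caps B=0 W=0
Move 8: W@(2,0) -> caps B=0 W=0
Move 9: B@(0,2) -> caps B=0 W=0
Move 10: W@(0,3) -> caps B=0 W=0
Move 11: B@(3,0) -> caps B=0 W=0
Move 12: W@(2,1) -> caps B=0 W=2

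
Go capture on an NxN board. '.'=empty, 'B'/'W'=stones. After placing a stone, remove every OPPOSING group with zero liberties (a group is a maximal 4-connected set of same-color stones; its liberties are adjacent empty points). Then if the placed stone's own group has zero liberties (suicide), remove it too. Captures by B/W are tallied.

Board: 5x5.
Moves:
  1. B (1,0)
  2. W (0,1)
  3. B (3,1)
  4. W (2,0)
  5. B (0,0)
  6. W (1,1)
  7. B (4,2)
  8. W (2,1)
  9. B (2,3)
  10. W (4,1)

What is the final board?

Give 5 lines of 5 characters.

Move 1: B@(1,0) -> caps B=0 W=0
Move 2: W@(0,1) -> caps B=0 W=0
Move 3: B@(3,1) -> caps B=0 W=0
Move 4: W@(2,0) -> caps B=0 W=0
Move 5: B@(0,0) -> caps B=0 W=0
Move 6: W@(1,1) -> caps B=0 W=2
Move 7: B@(4,2) -> caps B=0 W=2
Move 8: W@(2,1) -> caps B=0 W=2
Move 9: B@(2,3) -> caps B=0 W=2
Move 10: W@(4,1) -> caps B=0 W=2

Answer: .W...
.W...
WW.B.
.B...
.WB..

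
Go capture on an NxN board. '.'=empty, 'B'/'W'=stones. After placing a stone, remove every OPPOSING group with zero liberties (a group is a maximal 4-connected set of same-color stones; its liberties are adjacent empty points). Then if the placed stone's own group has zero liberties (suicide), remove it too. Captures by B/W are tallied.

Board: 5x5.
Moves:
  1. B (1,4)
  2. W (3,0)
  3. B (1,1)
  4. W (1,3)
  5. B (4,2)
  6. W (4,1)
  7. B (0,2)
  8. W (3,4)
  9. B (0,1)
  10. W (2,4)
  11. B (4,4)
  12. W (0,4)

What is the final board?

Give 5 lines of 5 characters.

Answer: .BB.W
.B.W.
....W
W...W
.WB.B

Derivation:
Move 1: B@(1,4) -> caps B=0 W=0
Move 2: W@(3,0) -> caps B=0 W=0
Move 3: B@(1,1) -> caps B=0 W=0
Move 4: W@(1,3) -> caps B=0 W=0
Move 5: B@(4,2) -> caps B=0 W=0
Move 6: W@(4,1) -> caps B=0 W=0
Move 7: B@(0,2) -> caps B=0 W=0
Move 8: W@(3,4) -> caps B=0 W=0
Move 9: B@(0,1) -> caps B=0 W=0
Move 10: W@(2,4) -> caps B=0 W=0
Move 11: B@(4,4) -> caps B=0 W=0
Move 12: W@(0,4) -> caps B=0 W=1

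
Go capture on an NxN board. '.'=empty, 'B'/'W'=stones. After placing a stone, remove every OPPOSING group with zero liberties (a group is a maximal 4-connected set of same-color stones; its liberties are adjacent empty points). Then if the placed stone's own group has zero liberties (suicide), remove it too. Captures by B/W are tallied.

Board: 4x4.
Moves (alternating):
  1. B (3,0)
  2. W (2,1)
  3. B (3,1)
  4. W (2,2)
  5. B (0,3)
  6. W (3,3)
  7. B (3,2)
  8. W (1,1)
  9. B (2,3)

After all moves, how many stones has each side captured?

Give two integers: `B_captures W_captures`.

Answer: 1 0

Derivation:
Move 1: B@(3,0) -> caps B=0 W=0
Move 2: W@(2,1) -> caps B=0 W=0
Move 3: B@(3,1) -> caps B=0 W=0
Move 4: W@(2,2) -> caps B=0 W=0
Move 5: B@(0,3) -> caps B=0 W=0
Move 6: W@(3,3) -> caps B=0 W=0
Move 7: B@(3,2) -> caps B=0 W=0
Move 8: W@(1,1) -> caps B=0 W=0
Move 9: B@(2,3) -> caps B=1 W=0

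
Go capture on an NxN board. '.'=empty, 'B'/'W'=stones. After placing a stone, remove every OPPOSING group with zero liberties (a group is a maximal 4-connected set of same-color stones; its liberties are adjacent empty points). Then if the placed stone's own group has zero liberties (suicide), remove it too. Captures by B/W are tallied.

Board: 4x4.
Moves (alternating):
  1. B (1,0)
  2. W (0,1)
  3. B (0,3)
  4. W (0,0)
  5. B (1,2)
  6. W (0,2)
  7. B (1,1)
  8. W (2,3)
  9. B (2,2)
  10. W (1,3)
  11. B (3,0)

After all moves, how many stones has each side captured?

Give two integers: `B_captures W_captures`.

Answer: 3 0

Derivation:
Move 1: B@(1,0) -> caps B=0 W=0
Move 2: W@(0,1) -> caps B=0 W=0
Move 3: B@(0,3) -> caps B=0 W=0
Move 4: W@(0,0) -> caps B=0 W=0
Move 5: B@(1,2) -> caps B=0 W=0
Move 6: W@(0,2) -> caps B=0 W=0
Move 7: B@(1,1) -> caps B=3 W=0
Move 8: W@(2,3) -> caps B=3 W=0
Move 9: B@(2,2) -> caps B=3 W=0
Move 10: W@(1,3) -> caps B=3 W=0
Move 11: B@(3,0) -> caps B=3 W=0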